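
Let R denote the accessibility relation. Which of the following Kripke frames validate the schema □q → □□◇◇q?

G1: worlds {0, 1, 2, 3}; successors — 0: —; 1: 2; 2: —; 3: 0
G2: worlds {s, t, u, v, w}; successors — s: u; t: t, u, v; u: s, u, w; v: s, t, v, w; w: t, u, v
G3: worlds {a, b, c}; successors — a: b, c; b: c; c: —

G1, G2

The schema corresponds to a generalized confluence (Geach) condition: ∀x ∀z (xR²z → ∃w (xRw ∧ zR²w)).
G1: satisfies the condition.
G2: satisfies the condition.
G3: fails — aR²c but no w with aRw and cR²w.
Valid on: G1, G2.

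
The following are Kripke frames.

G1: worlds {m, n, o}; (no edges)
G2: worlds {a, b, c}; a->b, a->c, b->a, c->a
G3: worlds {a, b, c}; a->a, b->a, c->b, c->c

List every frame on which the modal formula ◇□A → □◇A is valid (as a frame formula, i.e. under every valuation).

G1, G2

This is the axiom for convergence; its first-order frame correspondent is ∀x ∀y ∀z (Rxy ∧ Rxz → ∃w (Ryw ∧ Rzw)).
G1: ✓.
G2: ✓.
G3: fails — Rcc and Rcb but c and b have no common successor.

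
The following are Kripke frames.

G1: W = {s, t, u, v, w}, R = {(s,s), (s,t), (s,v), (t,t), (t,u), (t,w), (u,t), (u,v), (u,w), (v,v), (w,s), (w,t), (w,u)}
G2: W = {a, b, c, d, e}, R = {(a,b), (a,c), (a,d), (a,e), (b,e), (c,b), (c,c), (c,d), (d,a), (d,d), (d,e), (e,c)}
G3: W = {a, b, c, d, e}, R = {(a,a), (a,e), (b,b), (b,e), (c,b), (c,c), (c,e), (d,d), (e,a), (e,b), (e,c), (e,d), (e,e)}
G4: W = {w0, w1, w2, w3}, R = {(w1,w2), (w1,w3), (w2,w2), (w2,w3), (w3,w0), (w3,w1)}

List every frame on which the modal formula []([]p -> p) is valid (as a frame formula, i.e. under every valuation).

G3

This is the axiom for shift-reflexivity; its first-order frame correspondent is forall x forall y (Rxy -> Ryy).
G1: fails — Ruw but not Rww.
G2: fails — Rde but not Ree.
G3: condition met.
G4: fails — Rw3w1 but not Rw1w1.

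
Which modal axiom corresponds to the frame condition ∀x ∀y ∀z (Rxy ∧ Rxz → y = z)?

◇ψ → □ψ

A defining formula is ◇ψ → □ψ (the CD axiom).
Suppose ◇ψ→□ψ is valid. Take Rxy, Rxz and set V(ψ)={y}. Then ◇ψ at x, so □ψ at x, so ψ at z, i.e. z=y.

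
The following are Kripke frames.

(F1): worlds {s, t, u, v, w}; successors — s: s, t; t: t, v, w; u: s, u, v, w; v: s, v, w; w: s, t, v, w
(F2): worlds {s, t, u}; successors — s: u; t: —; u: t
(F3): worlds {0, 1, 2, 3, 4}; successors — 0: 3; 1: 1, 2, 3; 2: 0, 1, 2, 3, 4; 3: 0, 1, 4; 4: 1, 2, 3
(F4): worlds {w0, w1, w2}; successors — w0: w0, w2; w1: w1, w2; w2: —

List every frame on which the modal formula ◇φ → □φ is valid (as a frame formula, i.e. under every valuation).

(F2)

The schema corresponds to partial functionality: ∀x ∀y ∀z (Rxy ∧ Rxz → y = z).
(F1): fails — s sees both s and t.
(F2): holds.
(F3): fails — 1 sees both 1 and 2.
(F4): fails — w0 sees both w0 and w2.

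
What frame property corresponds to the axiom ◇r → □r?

partial functionality

This is the CD axiom.
Its frame correspondent is partial functionality — ∀x ∀y ∀z (Rxy ∧ Rxz → y = z).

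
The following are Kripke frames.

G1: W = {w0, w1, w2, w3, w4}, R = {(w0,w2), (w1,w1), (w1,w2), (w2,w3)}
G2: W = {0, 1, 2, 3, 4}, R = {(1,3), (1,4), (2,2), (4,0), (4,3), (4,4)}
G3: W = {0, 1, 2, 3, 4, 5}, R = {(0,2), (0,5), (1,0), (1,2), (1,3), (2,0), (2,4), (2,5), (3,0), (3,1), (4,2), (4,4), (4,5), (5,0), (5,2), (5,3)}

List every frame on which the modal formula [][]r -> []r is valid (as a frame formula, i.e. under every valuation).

Frame correspondent (Sahlqvist): forall x forall y (Rxy -> exists z (Rxz & Rzy)) — i.e. density.
G1: fails — Rw0w2 but no z with Rw0z and Rzw2.
G2: ✓.
G3: fails — R31 but no z with R3z and Rz1.
Valid on: G2.

G2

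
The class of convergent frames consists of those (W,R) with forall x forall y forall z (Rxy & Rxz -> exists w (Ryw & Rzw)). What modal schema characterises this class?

◇□r → □◇r

The condition is convergence. The .2 schema ◇□r → □◇r defines it.
Suppose ◇□r→□◇r is valid. Take Rxy, Rxz and set V(r)={w : Ryw}. Then □r at y so ◇□r at x, so □◇r at x, so ◇r at z, giving w with Rzw and Ryw.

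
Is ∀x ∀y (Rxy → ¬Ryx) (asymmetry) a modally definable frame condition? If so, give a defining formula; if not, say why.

Modal frame validity is preserved under surjective bounded morphisms.
The 4-cycle (worlds s,t,u,v with s→t→u→v→s) is asymmetric. Mapping every world to a single reflexive point • is a surjective bounded morphism, and the reflexive point is not asymmetric (R•• but asymmetry requires ¬R••).
Hence asymmetry is not modally definable.

No — not modally definable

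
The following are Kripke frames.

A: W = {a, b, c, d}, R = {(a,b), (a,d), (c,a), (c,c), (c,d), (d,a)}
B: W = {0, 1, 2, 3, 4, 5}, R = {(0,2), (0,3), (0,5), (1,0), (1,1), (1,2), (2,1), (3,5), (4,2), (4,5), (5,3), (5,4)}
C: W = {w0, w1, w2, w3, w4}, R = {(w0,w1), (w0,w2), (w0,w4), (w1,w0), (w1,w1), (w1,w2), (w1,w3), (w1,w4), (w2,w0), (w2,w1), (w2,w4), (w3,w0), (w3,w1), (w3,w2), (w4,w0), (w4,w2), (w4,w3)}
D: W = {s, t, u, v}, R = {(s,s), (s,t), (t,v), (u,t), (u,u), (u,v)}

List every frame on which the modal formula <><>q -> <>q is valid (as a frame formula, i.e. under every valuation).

none

Frame correspondent (Sahlqvist): forall x forall y forall z (Rxy & Ryz -> Rxz) — i.e. transitivity.
A: fails — Rca and Rab but not Rcb.
B: fails — R10 and R03 but not R13.
C: fails — Rw0w4 and Rw4w0 but not Rw0w0.
D: fails — Rst and Rtv but not Rsv.
Valid on no frame.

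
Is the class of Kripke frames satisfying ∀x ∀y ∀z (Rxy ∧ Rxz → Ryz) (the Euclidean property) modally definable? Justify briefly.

Definable; ◇r → □◇r defines it

Yes: it is the Euclidean property, defined by the 5 schema ◇r → □◇r.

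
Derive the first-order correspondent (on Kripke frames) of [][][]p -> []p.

This is a Sahlqvist (Geach-type) schema ◇^0□^3p → □^1◇^0p.
First-order correspondent: forall x forall z (xRz -> exists w (x R^3 w & z = w)).

forall x forall z (xRz -> exists w (x R^3 w & z = w))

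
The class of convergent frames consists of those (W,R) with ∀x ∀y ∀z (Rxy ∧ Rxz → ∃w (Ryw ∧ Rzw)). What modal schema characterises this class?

This is convergence; the standard corresponding axiom is .2: ◇□s → □◇s.
Suppose ◇□s→□◇s is valid. Take Rxy, Rxz and set V(s)={w : Ryw}. Then □s at y so ◇□s at x, so □◇s at x, so ◇s at z, giving w with Rzw and Ryw.

◇□s → □◇s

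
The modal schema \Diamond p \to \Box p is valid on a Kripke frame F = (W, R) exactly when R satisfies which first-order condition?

This schema is the CD axiom.
Its frame correspondent is partial functionality — \forall x \forall y \forall z (Rxy \wedge Rxz \to y = z).

Partial functionality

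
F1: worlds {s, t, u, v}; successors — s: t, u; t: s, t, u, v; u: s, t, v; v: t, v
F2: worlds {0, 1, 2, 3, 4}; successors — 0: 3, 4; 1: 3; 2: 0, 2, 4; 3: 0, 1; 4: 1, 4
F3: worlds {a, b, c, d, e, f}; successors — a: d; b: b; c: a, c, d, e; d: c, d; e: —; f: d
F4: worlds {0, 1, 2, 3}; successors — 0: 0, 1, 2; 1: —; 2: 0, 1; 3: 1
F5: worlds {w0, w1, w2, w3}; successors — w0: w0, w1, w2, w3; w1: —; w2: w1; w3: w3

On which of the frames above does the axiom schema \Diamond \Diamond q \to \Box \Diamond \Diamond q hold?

F1

This is the axiom for a generalized confluence (Geach) condition; its first-order frame correspondent is \forall x \forall y \forall z ((x R^2 y \wedge xRz) \to \exists w (y = w \wedge z R^2 w)).
F1: satisfies the condition.
F2: fails — 0R²0, 0R3 but no w with 0=w and 3R²w.
F3: fails — cR²a, cRa but no w with a=w and aR²w.
F4: fails — 0R²0, 0R1 but no w with 0=w and 1R²w.
F5: fails — w0R²w0, w0Rw1 but no w with w0=w and w1R²w.
Valid on: F1.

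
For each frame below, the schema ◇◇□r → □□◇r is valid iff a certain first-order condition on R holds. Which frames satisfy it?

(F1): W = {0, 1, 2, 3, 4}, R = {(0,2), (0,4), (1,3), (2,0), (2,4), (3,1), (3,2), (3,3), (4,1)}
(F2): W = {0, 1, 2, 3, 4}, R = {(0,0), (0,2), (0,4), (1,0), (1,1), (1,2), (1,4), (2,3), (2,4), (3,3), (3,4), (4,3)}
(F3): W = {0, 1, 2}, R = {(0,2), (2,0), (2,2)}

(F3)

The schema corresponds to a generalized confluence (Geach) condition: ∀x ∀y ∀z ((xR²y ∧ xR²z) → ∃w (yRw ∧ zRw)).
(F1): fails — 0R²0, 0R²1 but no w with 0Rw and 1Rw.
(F2): fails — 0R²0, 0R²4 but no w with 0Rw and 4Rw.
(F3): ✓.
Valid on: (F3).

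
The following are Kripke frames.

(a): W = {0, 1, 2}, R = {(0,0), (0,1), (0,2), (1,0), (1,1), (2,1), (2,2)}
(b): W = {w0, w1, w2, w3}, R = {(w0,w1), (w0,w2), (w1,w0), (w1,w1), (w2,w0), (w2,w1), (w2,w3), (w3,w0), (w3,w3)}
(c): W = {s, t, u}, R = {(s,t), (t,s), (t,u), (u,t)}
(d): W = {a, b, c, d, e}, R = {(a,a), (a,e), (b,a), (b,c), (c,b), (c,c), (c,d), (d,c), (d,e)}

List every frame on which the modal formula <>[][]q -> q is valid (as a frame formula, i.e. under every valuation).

This is the axiom for a generalized confluence (Geach) condition; its first-order frame correspondent is forall x forall y (xRy -> exists w (y R^2 w & x = w)).
(a): holds.
(b): fails — w2Rw0 but no w with w0R²w and w2=w.
(c): fails — sRt but no w with tR²w and s=w.
(d): fails — aRe but no w with eR²w and a=w.

(a)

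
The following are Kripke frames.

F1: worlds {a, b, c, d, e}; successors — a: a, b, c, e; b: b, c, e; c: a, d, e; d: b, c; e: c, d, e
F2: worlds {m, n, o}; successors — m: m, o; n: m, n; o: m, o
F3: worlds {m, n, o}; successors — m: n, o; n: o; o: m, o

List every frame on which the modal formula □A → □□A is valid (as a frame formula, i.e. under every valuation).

none

Frame correspondent (Sahlqvist): ∀x ∀y ∀z (Rxy ∧ Ryz → Rxz) — i.e. transitivity.
F1: fails — Rbc and Rcd but not Rbd.
F2: fails — Rnm and Rmo but not Rno.
F3: fails — Rom and Rmn but not Ron.
Valid on no frame.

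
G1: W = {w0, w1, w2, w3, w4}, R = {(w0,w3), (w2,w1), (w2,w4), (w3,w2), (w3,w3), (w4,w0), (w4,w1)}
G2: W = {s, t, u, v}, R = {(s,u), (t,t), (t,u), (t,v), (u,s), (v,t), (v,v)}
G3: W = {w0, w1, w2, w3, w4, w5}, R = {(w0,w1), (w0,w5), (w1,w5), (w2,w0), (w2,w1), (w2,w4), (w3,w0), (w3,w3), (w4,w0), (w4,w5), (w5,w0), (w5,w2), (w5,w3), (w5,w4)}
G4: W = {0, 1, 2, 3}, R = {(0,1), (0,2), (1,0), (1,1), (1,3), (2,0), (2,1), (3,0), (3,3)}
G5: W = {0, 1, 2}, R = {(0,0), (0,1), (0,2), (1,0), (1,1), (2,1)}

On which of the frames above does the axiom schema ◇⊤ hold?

The schema corresponds to seriality: ∀x ∃y Rxy.
G1: fails — world w1 has no successor.
G2: holds.
G3: holds.
G4: holds.
G5: holds.

G2, G3, G4, G5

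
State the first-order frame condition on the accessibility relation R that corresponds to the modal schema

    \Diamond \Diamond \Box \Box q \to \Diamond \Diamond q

\forall x \forall y (x R^2 y \to \exists w (y R^2 w \wedge x R^2 w))

This is a Sahlqvist (Geach-type) schema ◇^2□^2q → □^0◇^2q.
Minimal-valuation argument: fix x; take any y with xR^2y and any z with xR^0z. Set V(q) to the set of worlds R-reachable from y in exactly 2 steps. Then □^2q holds at y, so the antecedent holds at x; validity forces ◇^2q at z, giving a w with zR^2w and yR^2w.
First-order correspondent: \forall x \forall y (x R^2 y \to \exists w (y R^2 w \wedge x R^2 w)).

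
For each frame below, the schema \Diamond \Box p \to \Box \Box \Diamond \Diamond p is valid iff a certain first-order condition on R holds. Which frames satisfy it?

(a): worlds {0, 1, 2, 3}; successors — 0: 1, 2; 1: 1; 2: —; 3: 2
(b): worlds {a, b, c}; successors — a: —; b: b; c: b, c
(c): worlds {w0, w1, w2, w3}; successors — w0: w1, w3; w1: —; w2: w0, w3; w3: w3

Frame correspondent (Sahlqvist): \forall x \forall y \forall z ((xRy \wedge x R^2 z) \to \exists w (yRw \wedge z R^2 w)) — i.e. a generalized confluence (Geach) condition.
(a): fails — 0R2, 0R²1 but no w with 2Rw and 1R²w.
(b): holds.
(c): fails — w0Rw1, w0R²w3 but no w with w1Rw and w3R²w.

(b)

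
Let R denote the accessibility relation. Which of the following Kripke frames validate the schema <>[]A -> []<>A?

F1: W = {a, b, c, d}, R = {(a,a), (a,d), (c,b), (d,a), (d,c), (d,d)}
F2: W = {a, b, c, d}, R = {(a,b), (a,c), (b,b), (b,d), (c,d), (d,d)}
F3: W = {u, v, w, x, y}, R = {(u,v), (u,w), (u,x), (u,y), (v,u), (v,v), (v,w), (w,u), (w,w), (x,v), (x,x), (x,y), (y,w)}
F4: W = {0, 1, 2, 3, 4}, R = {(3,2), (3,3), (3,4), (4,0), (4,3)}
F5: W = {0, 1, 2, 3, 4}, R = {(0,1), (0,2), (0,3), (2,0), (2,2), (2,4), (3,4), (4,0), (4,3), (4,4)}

The schema corresponds to convergence: forall x forall y forall z (Rxy & Rxz -> exists w (Ryw & Rzw)).
F1: fails — Rcb and Rcb but b and b have no common successor.
F2: ✓.
F3: fails — Ruw and Rux but w and x have no common successor.
F4: fails — R34 and R32 but 4 and 2 have no common successor.
F5: fails — R02 and R01 but 2 and 1 have no common successor.

F2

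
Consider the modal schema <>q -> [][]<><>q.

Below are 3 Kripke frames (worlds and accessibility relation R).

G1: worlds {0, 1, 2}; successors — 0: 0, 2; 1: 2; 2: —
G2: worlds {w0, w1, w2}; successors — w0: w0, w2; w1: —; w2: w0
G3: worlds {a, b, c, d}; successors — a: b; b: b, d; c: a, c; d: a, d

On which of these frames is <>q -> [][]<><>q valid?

G2

This is the axiom for a generalized confluence (Geach) condition; its first-order frame correspondent is forall x forall y forall z ((xRy & x R^2 z) -> exists w (y = w & z R^2 w)).
G1: fails — 0R0, 0R²2 but no w with 0=w and 2R²w.
G2: ✓.
G3: fails — cRa, cR²a but no w with a=w and aR²w.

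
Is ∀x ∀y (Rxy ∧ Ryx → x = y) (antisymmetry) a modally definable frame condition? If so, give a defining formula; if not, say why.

Modal frame validity is preserved under surjective bounded morphisms.
The 8-cycle (worlds w0,w1,w2,w3,w4,w5,w6,w7 with w0→w1→w2→w3→w4→w5→w6→w7→w0) is antisymmetric. Sending even-indexed worlds to • and odd-indexed worlds to ∘ is a surjective bounded morphism onto the two-world frame with •↔∘, which is not antisymmetric.
So no modal formula (or set of formulas) defines exactly the antisymmetric frames.

Not definable by any modal formula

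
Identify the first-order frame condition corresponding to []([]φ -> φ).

Shift-reflexivity

Suppose □(□φ→φ) is valid. Take Rxy and set V(φ)={w : Ryw}. Then at y, □φ holds; since □(□φ→φ) at x, □φ→φ at y, so φ at y, i.e. Ryy.
Conversely, on a frame with shift-reflexivity the schema holds at every world under every valuation.
So the correspondent is shift-reflexivity.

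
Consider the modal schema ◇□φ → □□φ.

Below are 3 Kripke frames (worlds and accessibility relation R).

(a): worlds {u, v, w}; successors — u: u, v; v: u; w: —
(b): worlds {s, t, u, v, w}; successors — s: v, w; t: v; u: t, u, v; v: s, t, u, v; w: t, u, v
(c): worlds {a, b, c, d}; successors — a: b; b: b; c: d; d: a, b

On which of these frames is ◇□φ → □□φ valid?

(c)

The schema corresponds to a generalized confluence (Geach) condition: ∀x ∀y ∀z ((xRy ∧ xR²z) → ∃w (yRw ∧ z = w)).
(a): fails — uRv, uR²v but no t with vRt and v=t.
(b): fails — sRw, sR²s but no w* with wRw* and s=w*.
(c): holds.
Valid on: (c).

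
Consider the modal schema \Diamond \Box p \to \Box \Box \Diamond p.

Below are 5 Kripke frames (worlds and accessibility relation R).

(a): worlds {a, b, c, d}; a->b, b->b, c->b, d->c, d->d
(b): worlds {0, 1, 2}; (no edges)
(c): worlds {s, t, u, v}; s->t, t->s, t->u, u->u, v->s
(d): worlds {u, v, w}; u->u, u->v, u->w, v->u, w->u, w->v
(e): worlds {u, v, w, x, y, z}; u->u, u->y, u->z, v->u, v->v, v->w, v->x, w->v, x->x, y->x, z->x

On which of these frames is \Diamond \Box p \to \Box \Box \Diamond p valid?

This is the axiom for a generalized confluence (Geach) condition; its first-order frame correspondent is \forall x \forall y \forall z ((xRy \wedge x R^2 z) \to \exists w (yRw \wedge zRw)).
(a): fails — dRc, dR²d but no w with cRw and dRw.
(b): condition met.
(c): fails — sRt, sR²s but no w with tRw and sRw.
(d): condition met.
(e): fails — uRu, uR²x but no t with uRt and xRt.
Valid on: (b), (d).

(b), (d)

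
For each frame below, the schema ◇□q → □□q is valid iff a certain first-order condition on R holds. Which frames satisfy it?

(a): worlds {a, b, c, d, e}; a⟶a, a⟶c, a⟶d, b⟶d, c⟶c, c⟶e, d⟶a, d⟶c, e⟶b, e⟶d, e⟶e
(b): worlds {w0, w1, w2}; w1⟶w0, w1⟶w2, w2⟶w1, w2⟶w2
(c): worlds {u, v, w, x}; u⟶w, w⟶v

(c)

The schema corresponds to a generalized confluence (Geach) condition: ∀x ∀y ∀z ((xRy ∧ xR²z) → ∃w (yRw ∧ z = w)).
(a): fails — aRa, aR²e but no w with aRw and e=w.
(b): fails — w1Rw0, w1R²w1 but no w with w0Rw and w1=w.
(c): condition met.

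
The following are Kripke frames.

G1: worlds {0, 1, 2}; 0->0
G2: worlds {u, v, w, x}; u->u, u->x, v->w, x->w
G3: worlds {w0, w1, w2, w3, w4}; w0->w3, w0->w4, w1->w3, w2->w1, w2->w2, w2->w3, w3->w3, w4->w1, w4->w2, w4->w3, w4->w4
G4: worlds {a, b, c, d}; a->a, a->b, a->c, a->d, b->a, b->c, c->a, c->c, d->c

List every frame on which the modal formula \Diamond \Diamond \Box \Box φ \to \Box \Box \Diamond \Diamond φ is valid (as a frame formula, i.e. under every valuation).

This is the axiom for a generalized confluence (Geach) condition; its first-order frame correspondent is \forall x \forall y \forall z ((x R^2 y \wedge x R^2 z) \to \exists w (y R^2 w \wedge z R^2 w)).
G1: satisfies the condition.
G2: fails — uR²u, uR²w but no t with uR²t and wR²t.
G3: satisfies the condition.
G4: satisfies the condition.
Valid on: G1, G3, G4.

G1, G3, G4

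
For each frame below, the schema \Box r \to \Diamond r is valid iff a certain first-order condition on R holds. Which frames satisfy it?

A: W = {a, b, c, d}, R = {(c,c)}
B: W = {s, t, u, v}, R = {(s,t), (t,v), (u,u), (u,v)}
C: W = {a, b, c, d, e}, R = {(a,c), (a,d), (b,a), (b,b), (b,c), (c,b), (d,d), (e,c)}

Frame correspondent (Sahlqvist): \forall x \exists y Rxy — i.e. seriality.
A: fails — world a has no successor.
B: fails — world v has no successor.
C: satisfies the condition.

C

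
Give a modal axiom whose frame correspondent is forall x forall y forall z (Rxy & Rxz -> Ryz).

◇r → □◇r

The condition is the Euclidean property. The 5 schema ◇r → □◇r defines it.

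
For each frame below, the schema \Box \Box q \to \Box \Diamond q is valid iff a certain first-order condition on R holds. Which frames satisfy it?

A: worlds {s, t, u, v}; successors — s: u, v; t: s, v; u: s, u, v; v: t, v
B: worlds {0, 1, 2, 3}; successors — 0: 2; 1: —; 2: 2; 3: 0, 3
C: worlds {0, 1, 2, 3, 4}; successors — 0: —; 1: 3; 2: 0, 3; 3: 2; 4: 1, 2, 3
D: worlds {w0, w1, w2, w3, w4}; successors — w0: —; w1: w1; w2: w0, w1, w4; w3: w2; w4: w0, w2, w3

A, B

This is the axiom for a generalized confluence (Geach) condition; its first-order frame correspondent is \forall x \forall z (xRz \to \exists w (x R^2 w \wedge zRw)).
A: ✓.
B: ✓.
C: fails — 2R0 but no w with 2R²w and 0Rw.
D: fails — w2Rw0 but no w with w2R²w and w0Rw.
Valid on: A, B.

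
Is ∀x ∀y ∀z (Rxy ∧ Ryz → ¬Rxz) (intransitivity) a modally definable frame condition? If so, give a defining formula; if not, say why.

Modal frame validity is preserved under surjective bounded morphisms.
The 7-cycle (worlds 0,1,2,3,4,5,6 with 0→1→2→3→4→5→6→0) is intransitive. Mapping every world to a single reflexive point • is a surjective bounded morphism; the reflexive point is not intransitive (R••∧R•• but R••).
So no modal formula (or set of formulas) defines exactly the intransitive frames.

Not modally definable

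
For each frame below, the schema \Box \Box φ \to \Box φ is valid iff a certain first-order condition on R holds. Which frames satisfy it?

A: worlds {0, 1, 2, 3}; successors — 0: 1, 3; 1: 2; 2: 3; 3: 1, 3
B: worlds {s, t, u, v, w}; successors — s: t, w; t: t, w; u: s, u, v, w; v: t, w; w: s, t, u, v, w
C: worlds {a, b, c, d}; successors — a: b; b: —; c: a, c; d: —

B

The schema corresponds to density: \forall x \forall y (Rxy \to \exists z (Rxz \wedge Rzy)).
A: fails — R12 but no z with R1z and Rz2.
B: satisfies the condition.
C: fails — Rab but no z with Raz and Rzb.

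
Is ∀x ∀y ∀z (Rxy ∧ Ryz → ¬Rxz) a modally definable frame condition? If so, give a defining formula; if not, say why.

Not definable by any modal formula

Any modally definable frame class is closed under surjective bounded morphisms.
The 7-cycle (worlds s,t,u,v,w,x,y with s→t→u→v→w→x→y→s) is intransitive. Mapping every world to a single reflexive point • is a surjective bounded morphism; the reflexive point is not intransitive (R••∧R•• but R••).
So no modal formula (or set of formulas) defines exactly the intransitive frames.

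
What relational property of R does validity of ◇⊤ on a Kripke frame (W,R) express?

Seriality

◇⊤ holds at w iff w has a successor, so frame-validity of ◇⊤ is exactly seriality. Equivalently via □ψ → ◇ψ:
Suppose □ψ→◇ψ is valid. At any x set V(ψ)=W. Then □ψ at x, so ◇ψ at x, so x has a successor.
Conversely, on a frame with seriality the schema holds at every world under every valuation.
So the correspondent is seriality.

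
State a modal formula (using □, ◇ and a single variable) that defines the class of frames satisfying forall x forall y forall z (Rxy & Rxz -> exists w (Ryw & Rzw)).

◇□q → □◇q

This is convergence; the standard corresponding axiom is .2: ◇□q → □◇q.
Suppose ◇□q→□◇q is valid. Take Rxy, Rxz and set V(q)={w : Ryw}. Then □q at y so ◇□q at x, so □◇q at x, so ◇q at z, giving w with Rzw and Ryw.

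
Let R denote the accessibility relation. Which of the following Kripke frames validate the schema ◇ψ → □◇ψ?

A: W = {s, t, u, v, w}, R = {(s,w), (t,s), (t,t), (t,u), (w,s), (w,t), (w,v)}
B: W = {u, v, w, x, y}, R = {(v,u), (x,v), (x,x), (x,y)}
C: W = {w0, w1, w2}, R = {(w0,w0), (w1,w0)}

Frame correspondent (Sahlqvist): ∀x ∀y ∀z (Rxy ∧ Rxz → Ryz) — i.e. the Euclidean property.
A: fails — Rsw and Rsw but not Rww.
B: fails — Rvu and Rvu but not Ruu.
C: condition met.

C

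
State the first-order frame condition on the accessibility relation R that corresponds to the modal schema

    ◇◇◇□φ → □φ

∀x ∀y ∀z ((xR³y ∧ xRz) → ∃w (yRw ∧ z = w))

This is a Sahlqvist (Geach-type) schema ◇^3□^1φ → □^1◇^0φ.
Minimal-valuation argument: fix x; take any y with xR^3y and any z with xR^1z. Set V(φ) to the set of worlds R-reachable from y in exactly 1 step. Then □^1φ holds at y, so the antecedent holds at x; validity forces ◇^0φ at z, giving a w with zR^0w and yR^1w.
First-order correspondent: ∀x ∀y ∀z ((xR³y ∧ xRz) → ∃w (yRw ∧ z = w)).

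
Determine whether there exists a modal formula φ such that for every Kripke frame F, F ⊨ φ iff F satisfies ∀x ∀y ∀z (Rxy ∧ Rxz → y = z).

The condition is partial functionality. A defining modal formula is ◇q → □q.
Suppose ◇q→□q is valid. Take Rxy, Rxz and set V(q)={y}. Then ◇q at x, so □q at x, so q at z, i.e. z=y.

Yes, by ◇q → □q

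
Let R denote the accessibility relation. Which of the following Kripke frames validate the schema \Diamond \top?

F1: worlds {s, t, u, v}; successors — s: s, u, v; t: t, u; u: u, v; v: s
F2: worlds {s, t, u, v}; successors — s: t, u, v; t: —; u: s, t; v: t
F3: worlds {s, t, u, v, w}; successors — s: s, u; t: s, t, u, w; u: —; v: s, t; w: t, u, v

The schema corresponds to seriality: \forall x \exists y Rxy.
F1: condition met.
F2: fails — world t has no successor.
F3: fails — world u has no successor.
Valid on: F1.

F1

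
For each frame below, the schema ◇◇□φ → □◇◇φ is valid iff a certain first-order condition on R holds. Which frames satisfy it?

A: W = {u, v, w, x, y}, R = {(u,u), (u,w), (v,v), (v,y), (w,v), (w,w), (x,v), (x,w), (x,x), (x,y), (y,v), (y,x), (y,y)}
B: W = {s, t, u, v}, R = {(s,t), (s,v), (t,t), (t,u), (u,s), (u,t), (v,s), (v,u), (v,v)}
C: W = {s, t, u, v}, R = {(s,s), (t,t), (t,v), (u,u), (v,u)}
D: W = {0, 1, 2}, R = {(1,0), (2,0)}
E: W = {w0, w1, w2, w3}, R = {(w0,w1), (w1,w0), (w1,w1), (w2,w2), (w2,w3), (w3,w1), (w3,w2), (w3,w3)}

The schema corresponds to a generalized confluence (Geach) condition: ∀x ∀y ∀z ((xR²y ∧ xRz) → ∃w (yRw ∧ zR²w)).
A: ✓.
B: ✓.
C: fails — tR²t, tRv but no w with tRw and vR²w.
D: ✓.
E: fails — w3R²w2, w3Rw1 but no w with w2Rw and w1R²w.

A, B, D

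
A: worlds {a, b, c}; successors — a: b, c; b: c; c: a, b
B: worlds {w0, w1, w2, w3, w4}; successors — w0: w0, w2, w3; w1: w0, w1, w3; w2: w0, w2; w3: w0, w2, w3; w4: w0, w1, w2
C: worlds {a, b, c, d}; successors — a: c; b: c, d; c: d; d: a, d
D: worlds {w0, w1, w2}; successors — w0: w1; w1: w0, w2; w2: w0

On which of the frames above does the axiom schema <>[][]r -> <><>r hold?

A, B, C

This is the axiom for a generalized confluence (Geach) condition; its first-order frame correspondent is forall x forall y (xRy -> exists w (y R^2 w & x R^2 w)).
A: holds.
B: holds.
C: holds.
D: fails — w2Rw0 but no w with w0R²w and w2R²w.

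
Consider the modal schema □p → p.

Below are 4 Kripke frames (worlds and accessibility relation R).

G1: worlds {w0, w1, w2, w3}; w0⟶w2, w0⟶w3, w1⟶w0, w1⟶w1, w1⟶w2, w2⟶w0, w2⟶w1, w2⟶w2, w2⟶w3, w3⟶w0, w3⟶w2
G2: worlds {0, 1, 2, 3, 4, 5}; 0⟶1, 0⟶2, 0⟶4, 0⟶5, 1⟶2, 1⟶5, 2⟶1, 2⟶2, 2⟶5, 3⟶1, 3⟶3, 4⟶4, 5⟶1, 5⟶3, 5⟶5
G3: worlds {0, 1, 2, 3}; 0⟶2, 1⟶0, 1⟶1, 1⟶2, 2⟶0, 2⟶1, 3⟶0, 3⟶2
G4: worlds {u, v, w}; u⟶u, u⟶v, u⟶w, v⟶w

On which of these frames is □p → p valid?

none

The schema corresponds to reflexivity: ∀x Rxx.
G1: fails — world w0 does not see itself.
G2: fails — world 0 does not see itself.
G3: fails — world 0 does not see itself.
G4: fails — world v does not see itself.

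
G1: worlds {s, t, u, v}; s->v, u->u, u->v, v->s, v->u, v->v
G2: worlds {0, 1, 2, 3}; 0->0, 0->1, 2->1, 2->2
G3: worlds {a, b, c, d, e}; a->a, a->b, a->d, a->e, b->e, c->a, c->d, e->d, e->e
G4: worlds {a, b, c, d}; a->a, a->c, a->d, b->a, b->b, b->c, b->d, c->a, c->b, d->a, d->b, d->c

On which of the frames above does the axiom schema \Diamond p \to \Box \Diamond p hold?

The schema corresponds to the Euclidean property: \forall x \forall y \forall z (Rxy \wedge Rxz \to Ryz).
G1: fails — Rvu and Rvs but not Rus.
G2: fails — R01 and R00 but not R10.
G3: fails — Rab and Rab but not Rbb.
G4: fails — Rac and Rac but not Rcc.

none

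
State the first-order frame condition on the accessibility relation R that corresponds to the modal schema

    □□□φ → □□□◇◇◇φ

∀x ∀z (xR³z → ∃w (xR³w ∧ zR³w))

This is a Sahlqvist (Geach-type) schema ◇^0□^3φ → □^3◇^3φ.
First-order correspondent: ∀x ∀z (xR³z → ∃w (xR³w ∧ zR³w)).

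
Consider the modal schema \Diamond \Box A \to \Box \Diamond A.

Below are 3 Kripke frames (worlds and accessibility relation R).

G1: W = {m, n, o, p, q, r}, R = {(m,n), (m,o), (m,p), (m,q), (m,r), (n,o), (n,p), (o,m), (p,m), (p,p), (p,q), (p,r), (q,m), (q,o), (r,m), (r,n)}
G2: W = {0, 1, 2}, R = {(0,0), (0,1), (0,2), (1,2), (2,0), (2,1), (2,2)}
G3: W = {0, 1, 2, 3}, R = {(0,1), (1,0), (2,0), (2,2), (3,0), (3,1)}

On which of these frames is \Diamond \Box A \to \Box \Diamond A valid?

G2

Frame correspondent (Sahlqvist): \forall x \forall y \forall z (Rxy \wedge Rxz \to \exists w (Ryw \wedge Rzw)) — i.e. convergence.
G1: fails — Rmr and Rmn but r and n have no common successor.
G2: holds.
G3: fails — R20 and R22 but 0 and 2 have no common successor.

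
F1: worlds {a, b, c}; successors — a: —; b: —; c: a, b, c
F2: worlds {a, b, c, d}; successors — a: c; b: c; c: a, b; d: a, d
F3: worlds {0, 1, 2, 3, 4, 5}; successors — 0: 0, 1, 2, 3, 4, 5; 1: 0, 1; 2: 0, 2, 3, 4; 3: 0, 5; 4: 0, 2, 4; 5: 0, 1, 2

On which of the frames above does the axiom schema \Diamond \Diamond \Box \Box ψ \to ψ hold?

Frame correspondent (Sahlqvist): \forall x \forall y (x R^2 y \to \exists w (y R^2 w \wedge x = w)) — i.e. a generalized confluence (Geach) condition.
F1: fails — cR²a but no w with aR²w and c=w.
F2: fails — dR²a but no w with aR²w and d=w.
F3: satisfies the condition.
Valid on: F3.

F3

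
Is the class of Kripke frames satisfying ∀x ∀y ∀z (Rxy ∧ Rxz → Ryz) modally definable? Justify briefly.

Definable; ◇p → □◇p defines it

Yes: it is the Euclidean property, defined by the 5 schema ◇p → □◇p.
Suppose ◇p→□◇p is valid. Take Rxy, Rxz and set V(p)={y}. Then ◇p at x, so □◇p at x, so ◇p at z, so some w with Rzw has p; w=y, i.e. Rzy. By symmetry of the argument, Ryz.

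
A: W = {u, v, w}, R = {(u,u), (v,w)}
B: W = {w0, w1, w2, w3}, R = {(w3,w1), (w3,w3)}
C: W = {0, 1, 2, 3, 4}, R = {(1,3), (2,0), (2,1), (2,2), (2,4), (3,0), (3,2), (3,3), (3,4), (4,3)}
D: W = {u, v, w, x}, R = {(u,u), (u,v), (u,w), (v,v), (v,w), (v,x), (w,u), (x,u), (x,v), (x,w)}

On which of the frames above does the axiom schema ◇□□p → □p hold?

The schema corresponds to a generalized confluence (Geach) condition: ∀x ∀y ∀z ((xRy ∧ xRz) → ∃w (yR²w ∧ z = w)).
A: fails — vRw, vRw but no t with wR²t and w=t.
B: fails — w3Rw1, w3Rw1 but no w with w1R²w and w1=w.
C: fails — 2R0, 2R0 but no w with 0R²w and 0=w.
D: fails — vRw, vRx but no t with wR²t and x=t.

none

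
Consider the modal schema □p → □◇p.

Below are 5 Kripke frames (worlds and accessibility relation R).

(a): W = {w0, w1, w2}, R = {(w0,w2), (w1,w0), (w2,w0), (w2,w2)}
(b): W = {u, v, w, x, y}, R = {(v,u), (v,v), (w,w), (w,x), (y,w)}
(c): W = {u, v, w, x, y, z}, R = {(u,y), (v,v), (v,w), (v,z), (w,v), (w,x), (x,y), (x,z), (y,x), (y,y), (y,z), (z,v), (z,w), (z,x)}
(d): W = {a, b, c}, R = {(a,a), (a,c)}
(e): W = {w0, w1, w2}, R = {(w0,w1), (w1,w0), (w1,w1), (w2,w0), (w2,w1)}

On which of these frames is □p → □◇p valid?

(e)

This is the axiom for a generalized confluence (Geach) condition; its first-order frame correspondent is ∀x ∀z (xRz → ∃w (xRw ∧ zRw)).
(a): fails — w1Rw0 but no w with w1Rw and w0Rw.
(b): fails — vRu but no t with vRt and uRt.
(c): fails — wRx but no t with wRt and xRt.
(d): fails — aRc but no w with aRw and cRw.
(e): condition met.
Valid on: (e).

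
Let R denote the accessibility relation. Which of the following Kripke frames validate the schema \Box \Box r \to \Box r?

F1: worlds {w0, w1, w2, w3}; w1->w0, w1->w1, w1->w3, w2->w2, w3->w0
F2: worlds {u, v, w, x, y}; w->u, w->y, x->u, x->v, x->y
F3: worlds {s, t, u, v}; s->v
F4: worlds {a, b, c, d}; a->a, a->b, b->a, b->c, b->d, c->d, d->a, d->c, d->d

Frame correspondent (Sahlqvist): \forall x \forall y (Rxy \to \exists z (Rxz \wedge Rzy)) — i.e. density.
F1: fails — Rw3w0 but no z with Rw3z and Rzw0.
F2: fails — Rwu but no z with Rwz and Rzu.
F3: fails — Rsv but no z with Rsz and Rzv.
F4: condition met.
Valid on: F4.

F4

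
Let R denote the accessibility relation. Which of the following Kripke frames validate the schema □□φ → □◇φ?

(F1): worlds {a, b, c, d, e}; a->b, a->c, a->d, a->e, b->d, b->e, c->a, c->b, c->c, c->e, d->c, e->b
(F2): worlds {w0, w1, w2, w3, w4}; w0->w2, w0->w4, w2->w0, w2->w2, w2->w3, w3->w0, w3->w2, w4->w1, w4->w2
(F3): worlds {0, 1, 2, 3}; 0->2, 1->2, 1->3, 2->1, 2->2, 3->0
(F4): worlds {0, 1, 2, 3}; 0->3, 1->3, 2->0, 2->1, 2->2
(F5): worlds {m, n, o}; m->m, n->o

(F1), (F3)

Frame correspondent (Sahlqvist): ∀x ∀z (xRz → ∃w (xR²w ∧ zRw)) — i.e. a generalized confluence (Geach) condition.
(F1): holds.
(F2): fails — w4Rw1 but no w with w4R²w and w1Rw.
(F3): holds.
(F4): fails — 0R3 but no w with 0R²w and 3Rw.
(F5): fails — nRo but no w with nR²w and oRw.
Valid on: (F1), (F3).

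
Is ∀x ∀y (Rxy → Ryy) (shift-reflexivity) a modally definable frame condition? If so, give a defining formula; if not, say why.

The condition is shift-reflexivity. A defining modal formula is □(□r → r).

Yes — defined by □(□r → r)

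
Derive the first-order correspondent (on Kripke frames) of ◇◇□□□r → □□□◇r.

This is a Sahlqvist (Geach-type) schema ◇^2□^3r → □^3◇^1r.
Minimal-valuation argument: fix x; take any y with xR^2y and any z with xR^3z. Set V(r) to the set of worlds R-reachable from y in exactly 3 steps. Then □^3r holds at y, so the antecedent holds at x; validity forces ◇^1r at z, giving a w with zR^1w and yR^3w.
First-order correspondent: ∀x ∀y ∀z ((xR²y ∧ xR³z) → ∃w (yR³w ∧ zRw)).

∀x ∀y ∀z ((xR²y ∧ xR³z) → ∃w (yR³w ∧ zRw))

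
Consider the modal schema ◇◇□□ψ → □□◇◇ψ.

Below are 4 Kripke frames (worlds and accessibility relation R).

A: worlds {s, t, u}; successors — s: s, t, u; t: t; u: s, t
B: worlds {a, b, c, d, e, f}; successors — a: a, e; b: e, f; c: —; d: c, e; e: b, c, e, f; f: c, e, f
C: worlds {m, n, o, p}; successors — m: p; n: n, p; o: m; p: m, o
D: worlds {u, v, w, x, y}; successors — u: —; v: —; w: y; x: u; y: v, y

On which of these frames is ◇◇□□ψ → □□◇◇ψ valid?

Frame correspondent (Sahlqvist): ∀x ∀y ∀z ((xR²y ∧ xR²z) → ∃w (yR²w ∧ zR²w)) — i.e. a generalized confluence (Geach) condition.
A: ✓.
B: fails — aR²a, aR²c but no w with aR²w and cR²w.
C: fails — mR²m, mR²o but no w with mR²w and oR²w.
D: fails — wR²v, wR²v but no t with vR²t and vR²t.

A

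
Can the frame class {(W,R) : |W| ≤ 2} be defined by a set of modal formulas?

Modal frame validity is preserved under disjoint unions.
Any modal formula valid on each of 3 disjoint one-world frames is valid on their disjoint union (validity is preserved under disjoint unions). Each one-world frame has |W|=1≤2, but the union has |W|=3.
Hence having at most 2 worlds is not modally definable.

Not definable by any modal formula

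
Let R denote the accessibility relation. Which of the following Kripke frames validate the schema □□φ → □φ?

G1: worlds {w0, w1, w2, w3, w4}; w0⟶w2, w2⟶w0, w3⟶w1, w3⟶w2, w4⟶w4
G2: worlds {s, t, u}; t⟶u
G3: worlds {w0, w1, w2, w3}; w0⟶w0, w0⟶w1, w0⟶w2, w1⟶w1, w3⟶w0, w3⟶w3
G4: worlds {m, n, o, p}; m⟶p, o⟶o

This is the axiom for density; its first-order frame correspondent is ∀x ∀y (Rxy → ∃z (Rxz ∧ Rzy)).
G1: fails — Rw3w1 but no z with Rw3z and Rzw1.
G2: fails — Rtu but no z with Rtz and Rzu.
G3: condition met.
G4: fails — Rmp but no z with Rmz and Rzp.

G3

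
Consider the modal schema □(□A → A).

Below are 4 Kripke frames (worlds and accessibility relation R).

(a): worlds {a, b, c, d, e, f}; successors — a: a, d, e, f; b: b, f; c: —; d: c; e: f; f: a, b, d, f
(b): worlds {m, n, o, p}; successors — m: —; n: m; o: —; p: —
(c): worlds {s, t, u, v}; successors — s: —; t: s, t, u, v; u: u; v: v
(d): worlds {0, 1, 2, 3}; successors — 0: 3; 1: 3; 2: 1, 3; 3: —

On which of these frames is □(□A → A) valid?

Frame correspondent (Sahlqvist): ∀x ∀y (Rxy → Ryy) — i.e. shift-reflexivity.
(a): fails — Rdc but not Rcc.
(b): fails — Rnm but not Rmm.
(c): fails — Rts but not Rss.
(d): fails — R23 but not R33.

none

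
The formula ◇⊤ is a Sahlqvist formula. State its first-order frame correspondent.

Seriality

This is a form of the D axiom.
Its frame correspondent is seriality — ∀x ∃y Rxy.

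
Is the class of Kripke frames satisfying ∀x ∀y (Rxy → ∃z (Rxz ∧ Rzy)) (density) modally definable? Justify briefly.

Yes — defined by □□p → □p

This is a Sahlqvist condition; the C4 axiom □□p → □p defines it.
Suppose □□p→□p is valid. Take Rxy and set V(p)={w : xR²w}. Then □□p at x, so □p at x, so p at y, i.e. ∃z(Rxz∧Rzy).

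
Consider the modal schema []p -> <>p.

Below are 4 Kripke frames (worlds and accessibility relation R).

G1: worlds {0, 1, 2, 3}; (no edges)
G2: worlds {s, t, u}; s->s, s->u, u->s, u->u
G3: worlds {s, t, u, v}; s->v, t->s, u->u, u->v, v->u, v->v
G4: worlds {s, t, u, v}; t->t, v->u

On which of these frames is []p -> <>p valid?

The schema corresponds to seriality: forall x exists y Rxy.
G1: fails — world 0 has no successor.
G2: fails — world t has no successor.
G3: satisfies the condition.
G4: fails — world s has no successor.

G3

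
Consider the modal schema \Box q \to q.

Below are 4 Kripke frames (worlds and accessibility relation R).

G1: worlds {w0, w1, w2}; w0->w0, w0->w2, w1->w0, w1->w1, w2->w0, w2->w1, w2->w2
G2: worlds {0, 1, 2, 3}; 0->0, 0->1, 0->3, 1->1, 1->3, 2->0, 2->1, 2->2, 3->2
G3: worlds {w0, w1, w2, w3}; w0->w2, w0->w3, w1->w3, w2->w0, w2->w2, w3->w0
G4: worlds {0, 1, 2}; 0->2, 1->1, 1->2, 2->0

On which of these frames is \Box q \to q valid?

The schema corresponds to reflexivity: \forall x Rxx.
G1: holds.
G2: fails — world 3 does not see itself.
G3: fails — world w0 does not see itself.
G4: fails — world 0 does not see itself.
Valid on: G1.

G1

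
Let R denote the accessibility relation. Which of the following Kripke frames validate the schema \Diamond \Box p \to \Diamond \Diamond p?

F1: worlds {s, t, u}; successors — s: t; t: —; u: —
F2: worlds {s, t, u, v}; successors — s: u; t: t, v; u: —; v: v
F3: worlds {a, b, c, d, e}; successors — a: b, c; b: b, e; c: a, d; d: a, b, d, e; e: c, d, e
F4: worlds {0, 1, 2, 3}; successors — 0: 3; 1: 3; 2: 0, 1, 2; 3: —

F3

The schema corresponds to a generalized confluence (Geach) condition: \forall x \forall y (xRy \to \exists w (yRw \wedge x R^2 w)).
F1: fails — sRt but no w with tRw and sR²w.
F2: fails — sRu but no w with uRw and sR²w.
F3: satisfies the condition.
F4: fails — 0R3 but no w with 3Rw and 0R²w.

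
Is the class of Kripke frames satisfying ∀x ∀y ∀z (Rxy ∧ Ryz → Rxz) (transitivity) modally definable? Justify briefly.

The condition is transitivity. A defining modal formula is □p → □□p.
Suppose □p→□□p is valid. Take Rxy, Ryz and set V(p)={w : Rxw}. Then □p at x, so □□p at x, so □p at y, so p at z, i.e. Rxz.

Yes — defined by □p → □□p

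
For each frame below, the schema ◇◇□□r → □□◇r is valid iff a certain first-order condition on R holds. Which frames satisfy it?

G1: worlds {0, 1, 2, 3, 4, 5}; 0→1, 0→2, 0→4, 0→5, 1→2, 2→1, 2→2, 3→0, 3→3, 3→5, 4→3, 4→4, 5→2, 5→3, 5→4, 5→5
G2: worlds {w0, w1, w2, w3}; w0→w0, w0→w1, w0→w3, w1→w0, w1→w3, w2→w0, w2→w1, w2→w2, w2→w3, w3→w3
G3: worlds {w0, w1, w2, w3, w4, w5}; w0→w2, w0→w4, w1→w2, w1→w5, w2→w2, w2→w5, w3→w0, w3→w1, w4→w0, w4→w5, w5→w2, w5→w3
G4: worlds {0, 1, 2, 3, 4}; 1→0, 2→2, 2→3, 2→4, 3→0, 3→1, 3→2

The schema corresponds to a generalized confluence (Geach) condition: ∀x ∀y ∀z ((xR²y ∧ xR²z) → ∃w (yR²w ∧ zRw)).
G1: fails — 0R²1, 0R²3 but no w with 1R²w and 3Rw.
G2: ✓.
G3: fails — w1R²w2, w1R²w3 but no w with w2R²w and w3Rw.
G4: fails — 2R²0, 2R²0 but no w with 0R²w and 0Rw.
Valid on: G2.

G2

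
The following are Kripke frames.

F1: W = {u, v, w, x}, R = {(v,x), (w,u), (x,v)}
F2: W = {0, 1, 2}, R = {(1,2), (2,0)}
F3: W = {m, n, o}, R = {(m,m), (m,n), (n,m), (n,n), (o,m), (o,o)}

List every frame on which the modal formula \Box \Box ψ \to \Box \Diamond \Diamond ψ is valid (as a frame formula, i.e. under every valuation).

F3

Frame correspondent (Sahlqvist): \forall x \forall z (xRz \to \exists w (x R^2 w \wedge z R^2 w)) — i.e. a generalized confluence (Geach) condition.
F1: fails — vRx but no t with vR²t and xR²t.
F2: fails — 1R2 but no w with 1R²w and 2R²w.
F3: satisfies the condition.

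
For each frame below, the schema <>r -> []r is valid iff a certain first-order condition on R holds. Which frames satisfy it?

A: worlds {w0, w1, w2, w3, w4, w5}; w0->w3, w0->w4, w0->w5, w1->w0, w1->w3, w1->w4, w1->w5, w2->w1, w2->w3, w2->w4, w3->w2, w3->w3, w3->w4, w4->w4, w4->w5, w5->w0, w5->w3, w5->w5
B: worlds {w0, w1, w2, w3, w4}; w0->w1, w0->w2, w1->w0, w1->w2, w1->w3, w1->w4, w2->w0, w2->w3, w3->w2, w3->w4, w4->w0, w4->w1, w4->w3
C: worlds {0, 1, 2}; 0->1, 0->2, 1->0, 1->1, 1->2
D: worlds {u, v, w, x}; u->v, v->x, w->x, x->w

D

The schema corresponds to partial functionality: forall x forall y forall z (Rxy & Rxz -> y = z).
A: fails — w0 sees both w3 and w4.
B: fails — w0 sees both w1 and w2.
C: fails — 0 sees both 1 and 2.
D: satisfies the condition.
Valid on: D.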